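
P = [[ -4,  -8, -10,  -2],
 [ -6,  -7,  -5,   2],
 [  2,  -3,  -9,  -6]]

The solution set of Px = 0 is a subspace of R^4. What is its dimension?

Row reduce to echelon form.
R2 ← R2 − (3/2)·R1: [0, 5, 10, 5]
R3 ← R3 + (1/2)·R1: [0, -7, -14, -7]
R3 ← R3 + (7/5)·R2: [0, 0, 0, 0]
2 nonzero rows, so rank(P) = 2.
P has 4 columns; by rank–nullity, nullity = 4 − 2 = 2.

2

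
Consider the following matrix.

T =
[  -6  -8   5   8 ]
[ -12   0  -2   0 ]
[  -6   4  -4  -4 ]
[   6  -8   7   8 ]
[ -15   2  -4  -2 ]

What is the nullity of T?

Row reduce to echelon form.
R2 ← R2 − (2)·R1: [0, 16, -12, -16]
R3 ← R3 − R1: [0, 12, -9, -12]
R4 ← R4 + R1: [0, -16, 12, 16]
R5 ← R5 − (5/2)·R1: [0, 22, -33/2, -22]
R3 ← R3 − (3/4)·R2: [0, 0, 0, 0]
R4 ← R4 + R2: [0, 0, 0, 0]
R5 ← R5 − (11/8)·R2: [0, 0, 0, 0]
2 nonzero rows, so rank(T) = 2.
T has 4 columns; by rank–nullity, nullity = 4 − 2 = 2.

2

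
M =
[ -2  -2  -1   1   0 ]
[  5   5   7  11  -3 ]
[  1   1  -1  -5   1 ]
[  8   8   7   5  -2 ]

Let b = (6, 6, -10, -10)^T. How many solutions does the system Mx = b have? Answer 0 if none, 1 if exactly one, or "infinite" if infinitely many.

Row reduce the augmented matrix [M | b].
R2 ← R2 + (5/2)·R1: [0, 0, 9/2, 27/2, -3, 21]
R3 ← R3 + (1/2)·R1: [0, 0, -3/2, -9/2, 1, -7]
R4 ← R4 + (4)·R1: [0, 0, 3, 9, -2, 14]
R3 ← R3 + (1/3)·R2: [0, 0, 0, 0, 0, 0]
R4 ← R4 − (2/3)·R2: [0, 0, 0, 0, 0, 0]
The echelon form has 2 nonzero rows, and every pivot lies in the first 5 columns, so rank(M) = rank([M|b]) = 2.
The system is consistent.
rank = 2 < 5 unknowns, so there are infinitely many solutions.

infinite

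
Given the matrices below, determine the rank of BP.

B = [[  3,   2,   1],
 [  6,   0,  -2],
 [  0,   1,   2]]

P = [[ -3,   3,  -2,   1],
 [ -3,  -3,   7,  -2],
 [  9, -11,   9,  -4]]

2

First compute BP:
[[ -6,  -8,  17,  -5],
 [-36,  40, -30,  14],
 [ 15, -25,  25, -10]]
Now row reduce the product.
R2 ← R2 − (6)·R1: [0, 88, -132, 44]
R3 ← R3 + (5/2)·R1: [0, -45, 135/2, -45/2]
R3 ← R3 + (45/88)·R2: [0, 0, 0, 0]
2 nonzero rows, so rank(BP) = 2.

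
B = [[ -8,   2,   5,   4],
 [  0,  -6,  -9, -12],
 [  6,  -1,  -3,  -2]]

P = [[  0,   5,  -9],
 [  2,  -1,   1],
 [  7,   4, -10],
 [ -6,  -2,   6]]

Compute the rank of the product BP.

First compute BP:
[[ 15, -30,  48],
 [ -3,  -6,  12],
 [-11,  23, -37]]
Now row reduce the product.
R2 ← R2 + (1/5)·R1: [0, -12, 108/5]
R3 ← R3 + (11/15)·R1: [0, 1, -9/5]
R3 ← R3 + (1/12)·R2: [0, 0, 0]
2 nonzero rows, so rank(BP) = 2.

2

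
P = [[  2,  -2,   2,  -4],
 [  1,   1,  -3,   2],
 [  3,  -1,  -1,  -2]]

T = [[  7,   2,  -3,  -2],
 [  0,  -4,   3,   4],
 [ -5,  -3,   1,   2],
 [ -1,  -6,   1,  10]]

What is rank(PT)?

2

First compute PT:
[[  8,  30, -14, -48],
 [ 20,  -5,  -1,  16],
 [ 28,  25, -15, -32]]
Now row reduce the product.
R2 ← R2 − (5/2)·R1: [0, -80, 34, 136]
R3 ← R3 − (7/2)·R1: [0, -80, 34, 136]
R3 ← R3 − R2: [0, 0, 0, 0]
2 nonzero rows, so rank(PT) = 2.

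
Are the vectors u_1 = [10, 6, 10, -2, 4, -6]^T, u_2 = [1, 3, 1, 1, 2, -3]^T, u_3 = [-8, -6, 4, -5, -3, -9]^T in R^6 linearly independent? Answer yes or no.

yes

Form the matrix with these vectors as rows and row reduce.
R2 ← R2 − (1/10)·R1: [0, 12/5, 0, 6/5, 8/5, -12/5]
R3 ← R3 + (4/5)·R1: [0, -6/5, 12, -33/5, 1/5, -69/5]
R3 ← R3 + (1/2)·R2: [0, 0, 12, -6, 1, -15]
3 nonzero rows, so the 3 vectors span a space of dimension 3.
Since 3 = 3, the vectors are linearly independent.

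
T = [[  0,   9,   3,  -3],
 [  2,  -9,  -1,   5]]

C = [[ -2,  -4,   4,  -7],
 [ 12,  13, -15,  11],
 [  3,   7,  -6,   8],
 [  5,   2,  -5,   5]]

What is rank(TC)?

2

First compute TC:
[[102, 132, -138, 108],
 [-90, -122, 124, -96]]
Now row reduce the product.
R2 ← R2 + (15/17)·R1: [0, -94/17, 38/17, -12/17]
2 nonzero rows, so rank(TC) = 2.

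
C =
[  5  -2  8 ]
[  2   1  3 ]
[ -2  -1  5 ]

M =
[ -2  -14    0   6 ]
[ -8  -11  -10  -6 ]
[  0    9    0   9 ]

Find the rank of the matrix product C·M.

3

First compute CM:
[[  6,  24,  20, 114],
 [-12, -12, -10,  33],
 [ 12,  84,  10,  39]]
Now row reduce the product.
R2 ← R2 + (2)·R1: [0, 36, 30, 261]
R3 ← R3 − (2)·R1: [0, 36, -30, -189]
R3 ← R3 − R2: [0, 0, -60, -450]
3 nonzero rows, so rank(CM) = 3.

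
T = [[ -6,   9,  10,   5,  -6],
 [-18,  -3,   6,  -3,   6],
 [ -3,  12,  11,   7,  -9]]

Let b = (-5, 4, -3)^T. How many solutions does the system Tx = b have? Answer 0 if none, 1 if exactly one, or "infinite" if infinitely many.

0

Row reduce the augmented matrix [T | b].
R2 ← R2 − (3)·R1: [0, -30, -24, -18, 24, 19]
R3 ← R3 − (1/2)·R1: [0, 15/2, 6, 9/2, -6, -1/2]
R3 ← R3 + (1/4)·R2: [0, 0, 0, 0, 0, 17/4]
The echelon form has 3 nonzero rows; the last pivot sits in the augmented column, so rank(T) = 2 but rank([T|b]) = 3.
Since the ranks differ, the system is inconsistent.
It has no solutions.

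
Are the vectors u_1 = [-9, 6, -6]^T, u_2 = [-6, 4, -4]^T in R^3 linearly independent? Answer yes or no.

no

Form the matrix with these vectors as rows and row reduce.
R2 ← R2 − (2/3)·R1: [0, 0, 0]
1 nonzero row, so the 2 vectors span a space of dimension 1.
Since 1 < 2, the vectors are linearly dependent.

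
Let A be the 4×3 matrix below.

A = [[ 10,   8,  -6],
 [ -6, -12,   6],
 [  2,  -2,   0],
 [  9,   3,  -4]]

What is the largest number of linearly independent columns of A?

Row reduce to echelon form.
R2 ← R2 + (3/5)·R1: [0, -36/5, 12/5]
R3 ← R3 − (1/5)·R1: [0, -18/5, 6/5]
R4 ← R4 − (9/10)·R1: [0, -21/5, 7/5]
R3 ← R3 − (1/2)·R2: [0, 0, 0]
R4 ← R4 − (7/12)·R2: [0, 0, 0]
Echelon form has 2 nonzero rows, so rank(A) = 2.
The rank gives the maximum number of linearly independent columns: 2.

2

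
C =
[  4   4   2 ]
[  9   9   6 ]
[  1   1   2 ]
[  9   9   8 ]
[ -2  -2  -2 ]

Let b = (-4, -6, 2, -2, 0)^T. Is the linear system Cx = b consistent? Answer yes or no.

Row reduce the augmented matrix [C | b].
R2 ← R2 − (9/4)·R1: [0, 0, 3/2, 3]
R3 ← R3 − (1/4)·R1: [0, 0, 3/2, 3]
R4 ← R4 − (9/4)·R1: [0, 0, 7/2, 7]
R5 ← R5 + (1/2)·R1: [0, 0, -1, -2]
R3 ← R3 − R2: [0, 0, 0, 0]
R4 ← R4 − (7/3)·R2: [0, 0, 0, 0]
R5 ← R5 + (2/3)·R2: [0, 0, 0, 0]
The echelon form has 2 nonzero rows, and every pivot lies in the first 3 columns, so rank(C) = rank([C|b]) = 2.
The system is consistent.

yes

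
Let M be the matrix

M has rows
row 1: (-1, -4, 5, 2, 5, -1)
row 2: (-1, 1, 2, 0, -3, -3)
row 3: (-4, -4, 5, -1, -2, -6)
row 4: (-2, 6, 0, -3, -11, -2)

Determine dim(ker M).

2

Row reduce to echelon form.
R2 ← R2 − R1: [0, 5, -3, -2, -8, -2]
R3 ← R3 − (4)·R1: [0, 12, -15, -9, -22, -2]
R4 ← R4 − (2)·R1: [0, 14, -10, -7, -21, 0]
R3 ← R3 − (12/5)·R2: [0, 0, -39/5, -21/5, -14/5, 14/5]
R4 ← R4 − (14/5)·R2: [0, 0, -8/5, -7/5, 7/5, 28/5]
R4 ← R4 − (8/39)·R3: [0, 0, 0, -7/13, 77/39, 196/39]
4 nonzero rows, so rank(M) = 4.
M has 6 columns; by rank–nullity, nullity = 6 − 4 = 2.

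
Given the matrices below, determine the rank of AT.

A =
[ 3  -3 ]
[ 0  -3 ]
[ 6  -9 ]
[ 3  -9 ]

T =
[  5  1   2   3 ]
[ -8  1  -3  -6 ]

First compute AT:
[[ 39,   0,  15,  27],
 [ 24,  -3,   9,  18],
 [102,  -3,  39,  72],
 [ 87,  -6,  33,  63]]
Now row reduce the product.
R2 ← R2 − (8/13)·R1: [0, -3, -3/13, 18/13]
R3 ← R3 − (34/13)·R1: [0, -3, -3/13, 18/13]
R4 ← R4 − (29/13)·R1: [0, -6, -6/13, 36/13]
R3 ← R3 − R2: [0, 0, 0, 0]
R4 ← R4 − (2)·R2: [0, 0, 0, 0]
2 nonzero rows, so rank(AT) = 2.

2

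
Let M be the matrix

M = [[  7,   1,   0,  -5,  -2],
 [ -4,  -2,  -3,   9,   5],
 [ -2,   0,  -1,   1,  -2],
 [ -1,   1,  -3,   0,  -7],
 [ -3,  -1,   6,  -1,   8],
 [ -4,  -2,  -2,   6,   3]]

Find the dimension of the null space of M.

1

Row reduce to echelon form.
R2 ← R2 + (4/7)·R1: [0, -10/7, -3, 43/7, 27/7]
R3 ← R3 + (2/7)·R1: [0, 2/7, -1, -3/7, -18/7]
R4 ← R4 + (1/7)·R1: [0, 8/7, -3, -5/7, -51/7]
R5 ← R5 + (3/7)·R1: [0, -4/7, 6, -22/7, 50/7]
R6 ← R6 + (4/7)·R1: [0, -10/7, -2, 22/7, 13/7]
R3 ← R3 + (1/5)·R2: [0, 0, -8/5, 4/5, -9/5]
R4 ← R4 + (4/5)·R2: [0, 0, -27/5, 21/5, -21/5]
R5 ← R5 − (2/5)·R2: [0, 0, 36/5, -28/5, 28/5]
R6 ← R6 − R2: [0, 0, 1, -3, -2]
R4 ← R4 − (27/8)·R3: [0, 0, 0, 3/2, 15/8]
R5 ← R5 + (9/2)·R3: [0, 0, 0, -2, -5/2]
R6 ← R6 + (5/8)·R3: [0, 0, 0, -5/2, -25/8]
R5 ← R5 + (4/3)·R4: [0, 0, 0, 0, 0]
R6 ← R6 + (5/3)·R4: [0, 0, 0, 0, 0]
4 nonzero rows, so rank(M) = 4.
M has 5 columns; by rank–nullity, nullity = 5 − 4 = 1.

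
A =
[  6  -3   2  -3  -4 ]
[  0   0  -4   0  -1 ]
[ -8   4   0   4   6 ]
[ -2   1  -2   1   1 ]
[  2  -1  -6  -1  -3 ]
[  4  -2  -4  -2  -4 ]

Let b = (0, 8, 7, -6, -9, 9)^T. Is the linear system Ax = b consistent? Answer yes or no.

Row reduce the augmented matrix [A | b].
R3 ← R3 + (4/3)·R1: [0, 0, 8/3, 0, 2/3, 7]
R4 ← R4 + (1/3)·R1: [0, 0, -4/3, 0, -1/3, -6]
R5 ← R5 − (1/3)·R1: [0, 0, -20/3, 0, -5/3, -9]
R6 ← R6 − (2/3)·R1: [0, 0, -16/3, 0, -4/3, 9]
R3 ← R3 + (2/3)·R2: [0, 0, 0, 0, 0, 37/3]
R4 ← R4 − (1/3)·R2: [0, 0, 0, 0, 0, -26/3]
R5 ← R5 − (5/3)·R2: [0, 0, 0, 0, 0, -67/3]
R6 ← R6 − (4/3)·R2: [0, 0, 0, 0, 0, -5/3]
R4 ← R4 + (26/37)·R3: [0, 0, 0, 0, 0, 0]
R5 ← R5 + (67/37)·R3: [0, 0, 0, 0, 0, 0]
R6 ← R6 + (5/37)·R3: [0, 0, 0, 0, 0, 0]
The echelon form has 3 nonzero rows; the last pivot sits in the augmented column, so rank(A) = 2 but rank([A|b]) = 3.
Since the ranks differ, the system is inconsistent.

no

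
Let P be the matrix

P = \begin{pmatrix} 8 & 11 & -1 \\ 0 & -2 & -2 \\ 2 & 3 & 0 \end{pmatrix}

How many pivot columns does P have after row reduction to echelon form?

Row reduce to echelon form.
R3 ← R3 − (1/4)·R1: [0, 1/4, 1/4]
R3 ← R3 + (1/8)·R2: [0, 0, 0]
Echelon form has 2 nonzero rows, so rank(P) = 2.
Each nonzero row contributes one pivot column: 2 pivot columns.

2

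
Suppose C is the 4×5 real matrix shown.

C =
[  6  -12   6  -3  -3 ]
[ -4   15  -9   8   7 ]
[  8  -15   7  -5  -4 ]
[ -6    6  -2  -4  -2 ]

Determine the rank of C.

3

Row reduce to echelon form.
R2 ← R2 + (2/3)·R1: [0, 7, -5, 6, 5]
R3 ← R3 − (4/3)·R1: [0, 1, -1, -1, 0]
R4 ← R4 + R1: [0, -6, 4, -7, -5]
R3 ← R3 − (1/7)·R2: [0, 0, -2/7, -13/7, -5/7]
R4 ← R4 + (6/7)·R2: [0, 0, -2/7, -13/7, -5/7]
R4 ← R4 − R3: [0, 0, 0, 0, 0]
Echelon form has 3 nonzero rows, so rank(C) = 3.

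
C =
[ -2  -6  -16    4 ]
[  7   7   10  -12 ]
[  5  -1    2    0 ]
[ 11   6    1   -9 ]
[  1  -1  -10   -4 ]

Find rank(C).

4

Row reduce to echelon form.
R2 ← R2 + (7/2)·R1: [0, -14, -46, 2]
R3 ← R3 + (5/2)·R1: [0, -16, -38, 10]
R4 ← R4 + (11/2)·R1: [0, -27, -87, 13]
R5 ← R5 + (1/2)·R1: [0, -4, -18, -2]
R3 ← R3 − (8/7)·R2: [0, 0, 102/7, 54/7]
R4 ← R4 − (27/14)·R2: [0, 0, 12/7, 64/7]
R5 ← R5 − (2/7)·R2: [0, 0, -34/7, -18/7]
R4 ← R4 − (2/17)·R3: [0, 0, 0, 140/17]
R5 ← R5 + (1/3)·R3: [0, 0, 0, 0]
Echelon form has 4 nonzero rows, so rank(C) = 4.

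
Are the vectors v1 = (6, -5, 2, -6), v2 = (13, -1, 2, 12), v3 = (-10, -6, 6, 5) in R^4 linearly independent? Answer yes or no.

yes

Form the matrix with these vectors as rows and row reduce.
R2 ← R2 − (13/6)·R1: [0, 59/6, -7/3, 25]
R3 ← R3 + (5/3)·R1: [0, -43/3, 28/3, -5]
R3 ← R3 + (86/59)·R2: [0, 0, 350/59, 1855/59]
3 nonzero rows, so the 3 vectors span a space of dimension 3.
Since 3 = 3, the vectors are linearly independent.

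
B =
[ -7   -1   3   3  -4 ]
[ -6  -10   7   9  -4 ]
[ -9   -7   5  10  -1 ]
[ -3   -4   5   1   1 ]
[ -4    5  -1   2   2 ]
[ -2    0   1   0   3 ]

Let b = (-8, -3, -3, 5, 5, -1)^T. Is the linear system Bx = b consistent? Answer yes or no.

no

Row reduce the augmented matrix [B | b].
R2 ← R2 − (6/7)·R1: [0, -64/7, 31/7, 45/7, -4/7, 27/7]
R3 ← R3 − (9/7)·R1: [0, -40/7, 8/7, 43/7, 29/7, 51/7]
R4 ← R4 − (3/7)·R1: [0, -25/7, 26/7, -2/7, 19/7, 59/7]
R5 ← R5 − (4/7)·R1: [0, 39/7, -19/7, 2/7, 30/7, 67/7]
R6 ← R6 − (2/7)·R1: [0, 2/7, 1/7, -6/7, 29/7, 9/7]
R3 ← R3 − (5/8)·R2: [0, 0, -13/8, 17/8, 9/2, 39/8]
R4 ← R4 − (25/64)·R2: [0, 0, 127/64, -179/64, 47/16, 443/64]
R5 ← R5 + (39/64)·R2: [0, 0, -1/64, 269/64, 63/16, 763/64]
R6 ← R6 + (1/32)·R2: [0, 0, 9/32, -21/32, 33/8, 45/32]
R4 ← R4 + (127/104)·R3: [0, 0, 0, -21/104, 877/104, 103/8]
R5 ← R5 − (1/104)·R3: [0, 0, 0, 435/104, 405/104, 95/8]
R6 ← R6 + (9/52)·R3: [0, 0, 0, -15/52, 255/52, 9/4]
R5 ← R5 + (145/7)·R4: [0, 0, 0, 0, 1250/7, 1950/7]
R6 ← R6 − (10/7)·R4: [0, 0, 0, 0, -50/7, -113/7]
R6 ← R6 + (1/25)·R5: [0, 0, 0, 0, 0, -5]
The echelon form has 6 nonzero rows; the last pivot sits in the augmented column, so rank(B) = 5 but rank([B|b]) = 6.
Since the ranks differ, the system is inconsistent.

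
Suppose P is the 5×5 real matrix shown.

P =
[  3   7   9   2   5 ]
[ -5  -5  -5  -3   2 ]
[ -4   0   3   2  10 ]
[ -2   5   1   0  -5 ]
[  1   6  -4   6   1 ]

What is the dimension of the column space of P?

Row reduce to echelon form.
R2 ← R2 + (5/3)·R1: [0, 20/3, 10, 1/3, 31/3]
R3 ← R3 + (4/3)·R1: [0, 28/3, 15, 14/3, 50/3]
R4 ← R4 + (2/3)·R1: [0, 29/3, 7, 4/3, -5/3]
R5 ← R5 − (1/3)·R1: [0, 11/3, -7, 16/3, -2/3]
R3 ← R3 − (7/5)·R2: [0, 0, 1, 21/5, 11/5]
R4 ← R4 − (29/20)·R2: [0, 0, -15/2, 17/20, -333/20]
R5 ← R5 − (11/20)·R2: [0, 0, -25/2, 103/20, -127/20]
R4 ← R4 + (15/2)·R3: [0, 0, 0, 647/20, -3/20]
R5 ← R5 + (25/2)·R3: [0, 0, 0, 1153/20, 423/20]
R5 ← R5 − (1153/647)·R4: [0, 0, 0, 0, 13857/647]
Echelon form has 5 nonzero rows, so rank(P) = 5.
The column space has dimension equal to the rank: 5.

5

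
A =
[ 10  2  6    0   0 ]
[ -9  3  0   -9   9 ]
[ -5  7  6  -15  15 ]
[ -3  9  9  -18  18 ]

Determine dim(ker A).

Row reduce to echelon form.
R2 ← R2 + (9/10)·R1: [0, 24/5, 27/5, -9, 9]
R3 ← R3 + (1/2)·R1: [0, 8, 9, -15, 15]
R4 ← R4 + (3/10)·R1: [0, 48/5, 54/5, -18, 18]
R3 ← R3 − (5/3)·R2: [0, 0, 0, 0, 0]
R4 ← R4 − (2)·R2: [0, 0, 0, 0, 0]
2 nonzero rows, so rank(A) = 2.
A has 5 columns; by rank–nullity, nullity = 5 − 2 = 3.

3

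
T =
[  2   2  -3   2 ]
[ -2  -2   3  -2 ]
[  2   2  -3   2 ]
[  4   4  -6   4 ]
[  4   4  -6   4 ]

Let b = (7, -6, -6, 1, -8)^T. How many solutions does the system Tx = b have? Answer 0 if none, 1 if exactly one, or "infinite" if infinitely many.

Row reduce the augmented matrix [T | b].
R2 ← R2 + R1: [0, 0, 0, 0, 1]
R3 ← R3 − R1: [0, 0, 0, 0, -13]
R4 ← R4 − (2)·R1: [0, 0, 0, 0, -13]
R5 ← R5 − (2)·R1: [0, 0, 0, 0, -22]
R3 ← R3 + (13)·R2: [0, 0, 0, 0, 0]
R4 ← R4 + (13)·R2: [0, 0, 0, 0, 0]
R5 ← R5 + (22)·R2: [0, 0, 0, 0, 0]
The echelon form has 2 nonzero rows; the last pivot sits in the augmented column, so rank(T) = 1 but rank([T|b]) = 2.
Since the ranks differ, the system is inconsistent.
It has no solutions.

0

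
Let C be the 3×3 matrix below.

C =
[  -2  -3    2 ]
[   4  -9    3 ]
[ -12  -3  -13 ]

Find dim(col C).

Row reduce to echelon form.
R2 ← R2 + (2)·R1: [0, -15, 7]
R3 ← R3 − (6)·R1: [0, 15, -25]
R3 ← R3 + R2: [0, 0, -18]
Echelon form has 3 nonzero rows, so rank(C) = 3.
The column space has dimension equal to the rank: 3.

3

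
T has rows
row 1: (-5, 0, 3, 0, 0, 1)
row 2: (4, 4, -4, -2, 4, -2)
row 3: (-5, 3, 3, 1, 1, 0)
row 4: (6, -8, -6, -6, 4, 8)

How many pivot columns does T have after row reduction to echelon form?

4

Row reduce to echelon form.
R2 ← R2 + (4/5)·R1: [0, 4, -8/5, -2, 4, -6/5]
R3 ← R3 − R1: [0, 3, 0, 1, 1, -1]
R4 ← R4 + (6/5)·R1: [0, -8, -12/5, -6, 4, 46/5]
R3 ← R3 − (3/4)·R2: [0, 0, 6/5, 5/2, -2, -1/10]
R4 ← R4 + (2)·R2: [0, 0, -28/5, -10, 12, 34/5]
R4 ← R4 + (14/3)·R3: [0, 0, 0, 5/3, 8/3, 19/3]
Echelon form has 4 nonzero rows, so rank(T) = 4.
Each nonzero row contributes one pivot column: 4 pivot columns.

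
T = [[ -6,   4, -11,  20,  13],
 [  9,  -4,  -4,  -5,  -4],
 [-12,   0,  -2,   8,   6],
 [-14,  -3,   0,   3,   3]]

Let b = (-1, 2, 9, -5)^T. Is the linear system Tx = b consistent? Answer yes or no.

no

Row reduce the augmented matrix [T | b].
R2 ← R2 + (3/2)·R1: [0, 2, -41/2, 25, 31/2, 1/2]
R3 ← R3 − (2)·R1: [0, -8, 20, -32, -20, 11]
R4 ← R4 − (7/3)·R1: [0, -37/3, 77/3, -131/3, -82/3, -8/3]
R3 ← R3 + (4)·R2: [0, 0, -62, 68, 42, 13]
R4 ← R4 + (37/6)·R2: [0, 0, -403/4, 221/2, 273/4, 5/12]
R4 ← R4 − (13/8)·R3: [0, 0, 0, 0, 0, -497/24]
The echelon form has 4 nonzero rows; the last pivot sits in the augmented column, so rank(T) = 3 but rank([T|b]) = 4.
Since the ranks differ, the system is inconsistent.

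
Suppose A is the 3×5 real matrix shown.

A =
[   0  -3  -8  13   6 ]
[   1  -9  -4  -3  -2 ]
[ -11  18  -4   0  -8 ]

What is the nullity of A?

Row reduce to echelon form.
Swap R1 ↔ R2
R3 ← R3 + (11)·R1: [0, -81, -48, -33, -30]
R3 ← R3 − (27)·R2: [0, 0, 168, -384, -192]
3 nonzero rows, so rank(A) = 3.
A has 5 columns; by rank–nullity, nullity = 5 − 3 = 2.

2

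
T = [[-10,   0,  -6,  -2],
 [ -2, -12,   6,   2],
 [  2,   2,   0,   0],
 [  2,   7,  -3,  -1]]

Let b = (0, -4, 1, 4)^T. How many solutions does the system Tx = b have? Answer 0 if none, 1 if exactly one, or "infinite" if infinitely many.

0

Row reduce the augmented matrix [T | b].
R2 ← R2 − (1/5)·R1: [0, -12, 36/5, 12/5, -4]
R3 ← R3 + (1/5)·R1: [0, 2, -6/5, -2/5, 1]
R4 ← R4 + (1/5)·R1: [0, 7, -21/5, -7/5, 4]
R3 ← R3 + (1/6)·R2: [0, 0, 0, 0, 1/3]
R4 ← R4 + (7/12)·R2: [0, 0, 0, 0, 5/3]
R4 ← R4 − (5)·R3: [0, 0, 0, 0, 0]
The echelon form has 3 nonzero rows; the last pivot sits in the augmented column, so rank(T) = 2 but rank([T|b]) = 3.
Since the ranks differ, the system is inconsistent.
It has no solutions.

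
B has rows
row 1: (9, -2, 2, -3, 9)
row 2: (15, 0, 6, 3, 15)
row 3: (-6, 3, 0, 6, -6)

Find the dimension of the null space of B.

Row reduce to echelon form.
R2 ← R2 − (5/3)·R1: [0, 10/3, 8/3, 8, 0]
R3 ← R3 + (2/3)·R1: [0, 5/3, 4/3, 4, 0]
R3 ← R3 − (1/2)·R2: [0, 0, 0, 0, 0]
2 nonzero rows, so rank(B) = 2.
B has 5 columns; by rank–nullity, nullity = 5 − 2 = 3.

3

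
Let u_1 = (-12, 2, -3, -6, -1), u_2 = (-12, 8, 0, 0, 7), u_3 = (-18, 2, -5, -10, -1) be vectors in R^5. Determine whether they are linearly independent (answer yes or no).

yes

Form the matrix with these vectors as rows and row reduce.
R2 ← R2 − R1: [0, 6, 3, 6, 8]
R3 ← R3 − (3/2)·R1: [0, -1, -1/2, -1, 1/2]
R3 ← R3 + (1/6)·R2: [0, 0, 0, 0, 11/6]
3 nonzero rows, so the 3 vectors span a space of dimension 3.
Since 3 = 3, the vectors are linearly independent.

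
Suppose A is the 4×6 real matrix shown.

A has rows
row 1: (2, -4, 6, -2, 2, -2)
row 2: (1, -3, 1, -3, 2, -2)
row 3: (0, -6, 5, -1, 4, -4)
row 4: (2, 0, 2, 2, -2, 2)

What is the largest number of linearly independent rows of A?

4

Row reduce to echelon form.
R2 ← R2 − (1/2)·R1: [0, -1, -2, -2, 1, -1]
R4 ← R4 − R1: [0, 4, -4, 4, -4, 4]
R3 ← R3 − (6)·R2: [0, 0, 17, 11, -2, 2]
R4 ← R4 + (4)·R2: [0, 0, -12, -4, 0, 0]
R4 ← R4 + (12/17)·R3: [0, 0, 0, 64/17, -24/17, 24/17]
Echelon form has 4 nonzero rows, so rank(A) = 4.
The rank gives the maximum number of linearly independent rows: 4.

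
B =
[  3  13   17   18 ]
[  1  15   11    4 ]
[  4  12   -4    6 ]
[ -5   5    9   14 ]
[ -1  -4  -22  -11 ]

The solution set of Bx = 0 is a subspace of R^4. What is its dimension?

Row reduce to echelon form.
R2 ← R2 − (1/3)·R1: [0, 32/3, 16/3, -2]
R3 ← R3 − (4/3)·R1: [0, -16/3, -80/3, -18]
R4 ← R4 + (5/3)·R1: [0, 80/3, 112/3, 44]
R5 ← R5 + (1/3)·R1: [0, 1/3, -49/3, -5]
R3 ← R3 + (1/2)·R2: [0, 0, -24, -19]
R4 ← R4 − (5/2)·R2: [0, 0, 24, 49]
R5 ← R5 − (1/32)·R2: [0, 0, -33/2, -79/16]
R4 ← R4 + R3: [0, 0, 0, 30]
R5 ← R5 − (11/16)·R3: [0, 0, 0, 65/8]
R5 ← R5 − (13/48)·R4: [0, 0, 0, 0]
4 nonzero rows, so rank(B) = 4.
B has 4 columns; by rank–nullity, nullity = 4 − 4 = 0.

0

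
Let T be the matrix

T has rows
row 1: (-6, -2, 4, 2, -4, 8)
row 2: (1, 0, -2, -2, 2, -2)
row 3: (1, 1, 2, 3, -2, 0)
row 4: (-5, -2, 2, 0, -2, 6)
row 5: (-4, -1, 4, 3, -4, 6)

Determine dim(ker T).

Row reduce to echelon form.
R2 ← R2 + (1/6)·R1: [0, -1/3, -4/3, -5/3, 4/3, -2/3]
R3 ← R3 + (1/6)·R1: [0, 2/3, 8/3, 10/3, -8/3, 4/3]
R4 ← R4 − (5/6)·R1: [0, -1/3, -4/3, -5/3, 4/3, -2/3]
R5 ← R5 − (2/3)·R1: [0, 1/3, 4/3, 5/3, -4/3, 2/3]
R3 ← R3 + (2)·R2: [0, 0, 0, 0, 0, 0]
R4 ← R4 − R2: [0, 0, 0, 0, 0, 0]
R5 ← R5 + R2: [0, 0, 0, 0, 0, 0]
2 nonzero rows, so rank(T) = 2.
T has 6 columns; by rank–nullity, nullity = 6 − 2 = 4.

4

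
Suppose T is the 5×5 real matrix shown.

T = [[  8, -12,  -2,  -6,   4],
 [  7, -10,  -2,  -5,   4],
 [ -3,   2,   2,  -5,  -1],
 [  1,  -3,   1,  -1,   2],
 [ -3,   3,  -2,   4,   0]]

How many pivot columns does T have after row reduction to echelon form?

Row reduce to echelon form.
R2 ← R2 − (7/8)·R1: [0, 1/2, -1/4, 1/4, 1/2]
R3 ← R3 + (3/8)·R1: [0, -5/2, 5/4, -29/4, 1/2]
R4 ← R4 − (1/8)·R1: [0, -3/2, 5/4, -1/4, 3/2]
R5 ← R5 + (3/8)·R1: [0, -3/2, -11/4, 7/4, 3/2]
R3 ← R3 + (5)·R2: [0, 0, 0, -6, 3]
R4 ← R4 + (3)·R2: [0, 0, 1/2, 1/2, 3]
R5 ← R5 + (3)·R2: [0, 0, -7/2, 5/2, 3]
Swap R3 ↔ R4
R5 ← R5 + (7)·R3: [0, 0, 0, 6, 24]
R5 ← R5 + R4: [0, 0, 0, 0, 27]
Echelon form has 5 nonzero rows, so rank(T) = 5.
Each nonzero row contributes one pivot column: 5 pivot columns.

5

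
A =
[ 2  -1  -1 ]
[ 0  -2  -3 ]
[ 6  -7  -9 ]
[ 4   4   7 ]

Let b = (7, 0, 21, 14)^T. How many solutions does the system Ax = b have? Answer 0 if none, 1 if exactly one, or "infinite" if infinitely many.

Row reduce the augmented matrix [A | b].
R3 ← R3 − (3)·R1: [0, -4, -6, 0]
R4 ← R4 − (2)·R1: [0, 6, 9, 0]
R3 ← R3 − (2)·R2: [0, 0, 0, 0]
R4 ← R4 + (3)·R2: [0, 0, 0, 0]
The echelon form has 2 nonzero rows, and every pivot lies in the first 3 columns, so rank(A) = rank([A|b]) = 2.
The system is consistent.
rank = 2 < 3 unknowns, so there are infinitely many solutions.

infinite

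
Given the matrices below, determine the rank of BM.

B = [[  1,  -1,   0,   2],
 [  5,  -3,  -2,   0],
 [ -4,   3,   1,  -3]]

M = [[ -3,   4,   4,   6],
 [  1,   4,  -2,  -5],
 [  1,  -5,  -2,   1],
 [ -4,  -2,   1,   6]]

First compute BM:
[[-12,  -4,   8,  23],
 [-20,  18,  30,  43],
 [ 28,  -3, -27, -56]]
Now row reduce the product.
R2 ← R2 − (5/3)·R1: [0, 74/3, 50/3, 14/3]
R3 ← R3 + (7/3)·R1: [0, -37/3, -25/3, -7/3]
R3 ← R3 + (1/2)·R2: [0, 0, 0, 0]
2 nonzero rows, so rank(BM) = 2.

2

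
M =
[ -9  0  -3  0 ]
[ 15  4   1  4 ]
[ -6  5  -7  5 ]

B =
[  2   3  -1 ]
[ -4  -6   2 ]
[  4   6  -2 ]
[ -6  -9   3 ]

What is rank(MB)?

1

First compute MB:
[[-30, -45,  15],
 [ -6,  -9,   3],
 [-90, -135,  45]]
Now row reduce the product.
R2 ← R2 − (1/5)·R1: [0, 0, 0]
R3 ← R3 − (3)·R1: [0, 0, 0]
1 nonzero row, so rank(MB) = 1.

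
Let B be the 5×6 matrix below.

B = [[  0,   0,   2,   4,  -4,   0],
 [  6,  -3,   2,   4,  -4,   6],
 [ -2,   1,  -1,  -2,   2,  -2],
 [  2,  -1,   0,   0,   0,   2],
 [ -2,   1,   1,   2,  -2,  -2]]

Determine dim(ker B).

4

Row reduce to echelon form.
Swap R1 ↔ R2
R3 ← R3 + (1/3)·R1: [0, 0, -1/3, -2/3, 2/3, 0]
R4 ← R4 − (1/3)·R1: [0, 0, -2/3, -4/3, 4/3, 0]
R5 ← R5 + (1/3)·R1: [0, 0, 5/3, 10/3, -10/3, 0]
R3 ← R3 + (1/6)·R2: [0, 0, 0, 0, 0, 0]
R4 ← R4 + (1/3)·R2: [0, 0, 0, 0, 0, 0]
R5 ← R5 − (5/6)·R2: [0, 0, 0, 0, 0, 0]
2 nonzero rows, so rank(B) = 2.
B has 6 columns; by rank–nullity, nullity = 6 − 2 = 4.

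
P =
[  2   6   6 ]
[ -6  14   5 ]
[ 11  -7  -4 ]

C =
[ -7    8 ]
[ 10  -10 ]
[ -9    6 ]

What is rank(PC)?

2

First compute PC:
[[ -8,  -8],
 [137, -158],
 [-111, 134]]
Now row reduce the product.
R2 ← R2 + (137/8)·R1: [0, -295]
R3 ← R3 − (111/8)·R1: [0, 245]
R3 ← R3 + (49/59)·R2: [0, 0]
2 nonzero rows, so rank(PC) = 2.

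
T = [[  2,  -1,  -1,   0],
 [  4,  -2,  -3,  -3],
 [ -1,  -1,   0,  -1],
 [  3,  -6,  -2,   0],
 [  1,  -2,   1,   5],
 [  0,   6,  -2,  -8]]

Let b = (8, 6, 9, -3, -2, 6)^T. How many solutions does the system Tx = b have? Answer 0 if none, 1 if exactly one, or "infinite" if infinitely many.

0

Row reduce the augmented matrix [T | b].
R2 ← R2 − (2)·R1: [0, 0, -1, -3, -10]
R3 ← R3 + (1/2)·R1: [0, -3/2, -1/2, -1, 13]
R4 ← R4 − (3/2)·R1: [0, -9/2, -1/2, 0, -15]
R5 ← R5 − (1/2)·R1: [0, -3/2, 3/2, 5, -6]
Swap R2 ↔ R3
R4 ← R4 − (3)·R2: [0, 0, 1, 3, -54]
R5 ← R5 − R2: [0, 0, 2, 6, -19]
R6 ← R6 + (4)·R2: [0, 0, -4, -12, 58]
R4 ← R4 + R3: [0, 0, 0, 0, -64]
R5 ← R5 + (2)·R3: [0, 0, 0, 0, -39]
R6 ← R6 − (4)·R3: [0, 0, 0, 0, 98]
R5 ← R5 − (39/64)·R4: [0, 0, 0, 0, 0]
R6 ← R6 + (49/32)·R4: [0, 0, 0, 0, 0]
The echelon form has 4 nonzero rows; the last pivot sits in the augmented column, so rank(T) = 3 but rank([T|b]) = 4.
Since the ranks differ, the system is inconsistent.
It has no solutions.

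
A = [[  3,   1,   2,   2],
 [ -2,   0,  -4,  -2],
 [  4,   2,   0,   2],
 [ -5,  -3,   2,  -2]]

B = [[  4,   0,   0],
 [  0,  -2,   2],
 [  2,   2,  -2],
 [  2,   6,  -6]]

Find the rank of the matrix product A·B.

2

First compute AB:
[[ 20,  14, -14],
 [-20, -20,  20],
 [ 20,   8,  -8],
 [-20,  -2,   2]]
Now row reduce the product.
R2 ← R2 + R1: [0, -6, 6]
R3 ← R3 − R1: [0, -6, 6]
R4 ← R4 + R1: [0, 12, -12]
R3 ← R3 − R2: [0, 0, 0]
R4 ← R4 + (2)·R2: [0, 0, 0]
2 nonzero rows, so rank(AB) = 2.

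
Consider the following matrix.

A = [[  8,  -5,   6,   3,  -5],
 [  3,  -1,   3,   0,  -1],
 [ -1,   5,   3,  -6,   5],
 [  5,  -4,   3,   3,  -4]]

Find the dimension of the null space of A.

Row reduce to echelon form.
R2 ← R2 − (3/8)·R1: [0, 7/8, 3/4, -9/8, 7/8]
R3 ← R3 + (1/8)·R1: [0, 35/8, 15/4, -45/8, 35/8]
R4 ← R4 − (5/8)·R1: [0, -7/8, -3/4, 9/8, -7/8]
R3 ← R3 − (5)·R2: [0, 0, 0, 0, 0]
R4 ← R4 + R2: [0, 0, 0, 0, 0]
2 nonzero rows, so rank(A) = 2.
A has 5 columns; by rank–nullity, nullity = 5 − 2 = 3.

3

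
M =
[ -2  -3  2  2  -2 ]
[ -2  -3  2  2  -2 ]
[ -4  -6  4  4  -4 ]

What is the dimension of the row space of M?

Row reduce to echelon form.
R2 ← R2 − R1: [0, 0, 0, 0, 0]
R3 ← R3 − (2)·R1: [0, 0, 0, 0, 0]
Echelon form has 1 nonzero row, so rank(M) = 1.
The row space has dimension equal to the rank: 1.

1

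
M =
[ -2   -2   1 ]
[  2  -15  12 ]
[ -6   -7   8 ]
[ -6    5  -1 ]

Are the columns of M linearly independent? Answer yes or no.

yes

Row reduce M to echelon form.
R2 ← R2 + R1: [0, -17, 13]
R3 ← R3 − (3)·R1: [0, -1, 5]
R4 ← R4 − (3)·R1: [0, 11, -4]
R3 ← R3 − (1/17)·R2: [0, 0, 72/17]
R4 ← R4 + (11/17)·R2: [0, 0, 75/17]
R4 ← R4 − (25/24)·R3: [0, 0, 0]
3 pivots among 3 columns.
Every column is a pivot column, so the columns are linearly independent.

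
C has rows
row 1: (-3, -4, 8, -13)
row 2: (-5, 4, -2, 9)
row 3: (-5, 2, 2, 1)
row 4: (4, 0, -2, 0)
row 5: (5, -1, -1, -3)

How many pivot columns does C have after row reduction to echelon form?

Row reduce to echelon form.
R2 ← R2 − (5/3)·R1: [0, 32/3, -46/3, 92/3]
R3 ← R3 − (5/3)·R1: [0, 26/3, -34/3, 68/3]
R4 ← R4 + (4/3)·R1: [0, -16/3, 26/3, -52/3]
R5 ← R5 + (5/3)·R1: [0, -23/3, 37/3, -74/3]
R3 ← R3 − (13/16)·R2: [0, 0, 9/8, -9/4]
R4 ← R4 + (1/2)·R2: [0, 0, 1, -2]
R5 ← R5 + (23/32)·R2: [0, 0, 21/16, -21/8]
R4 ← R4 − (8/9)·R3: [0, 0, 0, 0]
R5 ← R5 − (7/6)·R3: [0, 0, 0, 0]
Echelon form has 3 nonzero rows, so rank(C) = 3.
Each nonzero row contributes one pivot column: 3 pivot columns.

3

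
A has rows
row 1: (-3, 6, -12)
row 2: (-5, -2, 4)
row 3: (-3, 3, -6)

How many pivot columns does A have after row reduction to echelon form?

Row reduce to echelon form.
R2 ← R2 − (5/3)·R1: [0, -12, 24]
R3 ← R3 − R1: [0, -3, 6]
R3 ← R3 − (1/4)·R2: [0, 0, 0]
Echelon form has 2 nonzero rows, so rank(A) = 2.
Each nonzero row contributes one pivot column: 2 pivot columns.

2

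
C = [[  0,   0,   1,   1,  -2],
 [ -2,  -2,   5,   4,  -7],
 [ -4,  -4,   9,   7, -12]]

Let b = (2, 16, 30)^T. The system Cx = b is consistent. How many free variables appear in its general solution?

Row reduce the augmented matrix [C | b].
Swap R1 ↔ R2
R3 ← R3 − (2)·R1: [0, 0, -1, -1, 2, -2]
R3 ← R3 + R2: [0, 0, 0, 0, 0, 0]
The echelon form has 2 nonzero rows, and every pivot lies in the first 5 columns, so rank(C) = rank([C|b]) = 2.
The system is consistent.
Free variables = (unknowns) − (rank) = 5 − 2 = 3.

3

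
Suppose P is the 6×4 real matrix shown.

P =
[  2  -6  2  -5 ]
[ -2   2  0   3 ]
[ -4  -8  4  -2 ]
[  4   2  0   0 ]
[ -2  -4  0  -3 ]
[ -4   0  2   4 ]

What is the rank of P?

3

Row reduce to echelon form.
R2 ← R2 + R1: [0, -4, 2, -2]
R3 ← R3 + (2)·R1: [0, -20, 8, -12]
R4 ← R4 − (2)·R1: [0, 14, -4, 10]
R5 ← R5 + R1: [0, -10, 2, -8]
R6 ← R6 + (2)·R1: [0, -12, 6, -6]
R3 ← R3 − (5)·R2: [0, 0, -2, -2]
R4 ← R4 + (7/2)·R2: [0, 0, 3, 3]
R5 ← R5 − (5/2)·R2: [0, 0, -3, -3]
R6 ← R6 − (3)·R2: [0, 0, 0, 0]
R4 ← R4 + (3/2)·R3: [0, 0, 0, 0]
R5 ← R5 − (3/2)·R3: [0, 0, 0, 0]
Echelon form has 3 nonzero rows, so rank(P) = 3.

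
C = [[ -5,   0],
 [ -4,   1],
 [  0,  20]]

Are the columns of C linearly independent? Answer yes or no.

Row reduce C to echelon form.
R2 ← R2 − (4/5)·R1: [0, 1]
R3 ← R3 − (20)·R2: [0, 0]
2 pivots among 2 columns.
Every column is a pivot column, so the columns are linearly independent.

yes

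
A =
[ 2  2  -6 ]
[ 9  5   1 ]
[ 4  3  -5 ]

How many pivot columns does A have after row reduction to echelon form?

Row reduce to echelon form.
R2 ← R2 − (9/2)·R1: [0, -4, 28]
R3 ← R3 − (2)·R1: [0, -1, 7]
R3 ← R3 − (1/4)·R2: [0, 0, 0]
Echelon form has 2 nonzero rows, so rank(A) = 2.
Each nonzero row contributes one pivot column: 2 pivot columns.

2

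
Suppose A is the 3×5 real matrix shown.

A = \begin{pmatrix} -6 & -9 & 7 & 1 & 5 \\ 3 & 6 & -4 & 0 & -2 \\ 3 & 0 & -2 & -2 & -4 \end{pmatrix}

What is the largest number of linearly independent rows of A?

2

Row reduce to echelon form.
R2 ← R2 + (1/2)·R1: [0, 3/2, -1/2, 1/2, 1/2]
R3 ← R3 + (1/2)·R1: [0, -9/2, 3/2, -3/2, -3/2]
R3 ← R3 + (3)·R2: [0, 0, 0, 0, 0]
Echelon form has 2 nonzero rows, so rank(A) = 2.
The rank gives the maximum number of linearly independent rows: 2.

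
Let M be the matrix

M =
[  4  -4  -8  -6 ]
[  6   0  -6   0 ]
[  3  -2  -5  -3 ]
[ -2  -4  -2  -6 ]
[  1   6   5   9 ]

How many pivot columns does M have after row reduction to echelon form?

2

Row reduce to echelon form.
R2 ← R2 − (3/2)·R1: [0, 6, 6, 9]
R3 ← R3 − (3/4)·R1: [0, 1, 1, 3/2]
R4 ← R4 + (1/2)·R1: [0, -6, -6, -9]
R5 ← R5 − (1/4)·R1: [0, 7, 7, 21/2]
R3 ← R3 − (1/6)·R2: [0, 0, 0, 0]
R4 ← R4 + R2: [0, 0, 0, 0]
R5 ← R5 − (7/6)·R2: [0, 0, 0, 0]
Echelon form has 2 nonzero rows, so rank(M) = 2.
Each nonzero row contributes one pivot column: 2 pivot columns.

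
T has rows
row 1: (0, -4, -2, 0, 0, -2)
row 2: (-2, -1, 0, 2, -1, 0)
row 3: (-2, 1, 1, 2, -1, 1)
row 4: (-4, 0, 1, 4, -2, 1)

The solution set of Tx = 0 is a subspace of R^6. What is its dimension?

Row reduce to echelon form.
Swap R1 ↔ R2
R3 ← R3 − R1: [0, 2, 1, 0, 0, 1]
R4 ← R4 − (2)·R1: [0, 2, 1, 0, 0, 1]
R3 ← R3 + (1/2)·R2: [0, 0, 0, 0, 0, 0]
R4 ← R4 + (1/2)·R2: [0, 0, 0, 0, 0, 0]
2 nonzero rows, so rank(T) = 2.
T has 6 columns; by rank–nullity, nullity = 6 − 2 = 4.

4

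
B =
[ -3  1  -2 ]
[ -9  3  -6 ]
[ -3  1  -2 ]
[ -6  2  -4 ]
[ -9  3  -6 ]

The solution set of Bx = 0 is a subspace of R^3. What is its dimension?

2

Row reduce to echelon form.
R2 ← R2 − (3)·R1: [0, 0, 0]
R3 ← R3 − R1: [0, 0, 0]
R4 ← R4 − (2)·R1: [0, 0, 0]
R5 ← R5 − (3)·R1: [0, 0, 0]
1 nonzero row, so rank(B) = 1.
B has 3 columns; by rank–nullity, nullity = 3 − 1 = 2.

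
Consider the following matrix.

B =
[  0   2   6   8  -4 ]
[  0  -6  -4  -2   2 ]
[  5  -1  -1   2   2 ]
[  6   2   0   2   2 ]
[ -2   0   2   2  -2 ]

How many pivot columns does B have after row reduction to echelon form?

3

Row reduce to echelon form.
Swap R1 ↔ R3
R4 ← R4 − (6/5)·R1: [0, 16/5, 6/5, -2/5, -2/5]
R5 ← R5 + (2/5)·R1: [0, -2/5, 8/5, 14/5, -6/5]
R3 ← R3 + (1/3)·R2: [0, 0, 14/3, 22/3, -10/3]
R4 ← R4 + (8/15)·R2: [0, 0, -14/15, -22/15, 2/3]
R5 ← R5 − (1/15)·R2: [0, 0, 28/15, 44/15, -4/3]
R4 ← R4 + (1/5)·R3: [0, 0, 0, 0, 0]
R5 ← R5 − (2/5)·R3: [0, 0, 0, 0, 0]
Echelon form has 3 nonzero rows, so rank(B) = 3.
Each nonzero row contributes one pivot column: 3 pivot columns.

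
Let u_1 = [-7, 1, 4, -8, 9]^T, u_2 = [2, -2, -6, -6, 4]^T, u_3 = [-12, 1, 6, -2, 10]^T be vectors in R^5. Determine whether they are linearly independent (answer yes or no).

yes

Form the matrix with these vectors as rows and row reduce.
R2 ← R2 + (2/7)·R1: [0, -12/7, -34/7, -58/7, 46/7]
R3 ← R3 − (12/7)·R1: [0, -5/7, -6/7, 82/7, -38/7]
R3 ← R3 − (5/12)·R2: [0, 0, 7/6, 91/6, -49/6]
3 nonzero rows, so the 3 vectors span a space of dimension 3.
Since 3 = 3, the vectors are linearly independent.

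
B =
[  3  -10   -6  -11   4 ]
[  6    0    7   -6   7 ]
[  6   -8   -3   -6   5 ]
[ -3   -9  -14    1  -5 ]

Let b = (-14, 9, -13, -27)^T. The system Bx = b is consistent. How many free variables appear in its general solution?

Row reduce the augmented matrix [B | b].
R2 ← R2 − (2)·R1: [0, 20, 19, 16, -1, 37]
R3 ← R3 − (2)·R1: [0, 12, 9, 16, -3, 15]
R4 ← R4 + R1: [0, -19, -20, -10, -1, -41]
R3 ← R3 − (3/5)·R2: [0, 0, -12/5, 32/5, -12/5, -36/5]
R4 ← R4 + (19/20)·R2: [0, 0, -39/20, 26/5, -39/20, -117/20]
R4 ← R4 − (13/16)·R3: [0, 0, 0, 0, 0, 0]
The echelon form has 3 nonzero rows, and every pivot lies in the first 5 columns, so rank(B) = rank([B|b]) = 3.
The system is consistent.
Free variables = (unknowns) − (rank) = 5 − 3 = 2.

2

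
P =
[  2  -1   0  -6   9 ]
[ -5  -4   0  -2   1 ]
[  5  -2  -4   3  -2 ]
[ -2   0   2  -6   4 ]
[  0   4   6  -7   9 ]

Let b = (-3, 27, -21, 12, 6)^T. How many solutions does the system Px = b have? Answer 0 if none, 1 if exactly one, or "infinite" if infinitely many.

1

Row reduce the augmented matrix [P | b].
R2 ← R2 + (5/2)·R1: [0, -13/2, 0, -17, 47/2, 39/2]
R3 ← R3 − (5/2)·R1: [0, 1/2, -4, 18, -49/2, -27/2]
R4 ← R4 + R1: [0, -1, 2, -12, 13, 9]
R3 ← R3 + (1/13)·R2: [0, 0, -4, 217/13, -295/13, -12]
R4 ← R4 − (2/13)·R2: [0, 0, 2, -122/13, 122/13, 6]
R5 ← R5 + (8/13)·R2: [0, 0, 6, -227/13, 305/13, 18]
R4 ← R4 + (1/2)·R3: [0, 0, 0, -27/26, -51/26, 0]
R5 ← R5 + (3/2)·R3: [0, 0, 0, 197/26, -275/26, 0]
R5 ← R5 + (197/27)·R4: [0, 0, 0, 0, -224/9, 0]
The echelon form has 5 nonzero rows, and every pivot lies in the first 5 columns, so rank(P) = rank([P|b]) = 5.
The system is consistent.
rank = 5 = number of unknowns, so the solution is unique.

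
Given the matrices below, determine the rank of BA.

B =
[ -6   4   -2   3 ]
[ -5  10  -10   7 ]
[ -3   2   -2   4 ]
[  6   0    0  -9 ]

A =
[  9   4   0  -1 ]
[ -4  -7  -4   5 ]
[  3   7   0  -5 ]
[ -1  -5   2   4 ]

4

First compute BA:
[[-79, -81, -10,  48],
 [-122, -195, -26, 133],
 [-45, -60,   0,  39],
 [ 63,  69, -18, -42]]
Now row reduce the product.
R2 ← R2 − (122/79)·R1: [0, -5523/79, -834/79, 4651/79]
R3 ← R3 − (45/79)·R1: [0, -1095/79, 450/79, 921/79]
R4 ← R4 + (63/79)·R1: [0, 348/79, -2052/79, -294/79]
R3 ← R3 − (365/1841)·R2: [0, 0, 14340/1841, -26/1841]
R4 ← R4 + (116/1841)·R2: [0, 0, -49044/1841, -22/1841]
R4 ← R4 + (4087/1195)·R3: [0, 0, 0, -72/1195]
4 nonzero rows, so rank(BA) = 4.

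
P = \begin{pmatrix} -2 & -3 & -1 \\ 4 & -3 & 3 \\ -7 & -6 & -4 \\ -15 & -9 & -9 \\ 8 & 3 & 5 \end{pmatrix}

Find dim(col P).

2

Row reduce to echelon form.
R2 ← R2 + (2)·R1: [0, -9, 1]
R3 ← R3 − (7/2)·R1: [0, 9/2, -1/2]
R4 ← R4 − (15/2)·R1: [0, 27/2, -3/2]
R5 ← R5 + (4)·R1: [0, -9, 1]
R3 ← R3 + (1/2)·R2: [0, 0, 0]
R4 ← R4 + (3/2)·R2: [0, 0, 0]
R5 ← R5 − R2: [0, 0, 0]
Echelon form has 2 nonzero rows, so rank(P) = 2.
The column space has dimension equal to the rank: 2.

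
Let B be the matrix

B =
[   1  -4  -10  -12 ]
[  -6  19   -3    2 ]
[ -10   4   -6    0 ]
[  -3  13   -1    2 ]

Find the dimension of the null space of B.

Row reduce to echelon form.
R2 ← R2 + (6)·R1: [0, -5, -63, -70]
R3 ← R3 + (10)·R1: [0, -36, -106, -120]
R4 ← R4 + (3)·R1: [0, 1, -31, -34]
R3 ← R3 − (36/5)·R2: [0, 0, 1738/5, 384]
R4 ← R4 + (1/5)·R2: [0, 0, -218/5, -48]
R4 ← R4 + (109/869)·R3: [0, 0, 0, 144/869]
4 nonzero rows, so rank(B) = 4.
B has 4 columns; by rank–nullity, nullity = 4 − 4 = 0.

0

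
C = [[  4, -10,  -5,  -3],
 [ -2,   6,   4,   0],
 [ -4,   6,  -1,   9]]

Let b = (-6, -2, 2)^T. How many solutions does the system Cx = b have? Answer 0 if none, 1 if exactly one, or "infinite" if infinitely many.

Row reduce the augmented matrix [C | b].
R2 ← R2 + (1/2)·R1: [0, 1, 3/2, -3/2, -5]
R3 ← R3 + R1: [0, -4, -6, 6, -4]
R3 ← R3 + (4)·R2: [0, 0, 0, 0, -24]
The echelon form has 3 nonzero rows; the last pivot sits in the augmented column, so rank(C) = 2 but rank([C|b]) = 3.
Since the ranks differ, the system is inconsistent.
It has no solutions.

0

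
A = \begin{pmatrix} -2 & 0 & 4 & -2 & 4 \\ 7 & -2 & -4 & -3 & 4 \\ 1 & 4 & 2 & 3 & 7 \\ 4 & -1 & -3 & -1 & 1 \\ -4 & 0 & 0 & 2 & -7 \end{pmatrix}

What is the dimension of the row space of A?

3

Row reduce to echelon form.
R2 ← R2 + (7/2)·R1: [0, -2, 10, -10, 18]
R3 ← R3 + (1/2)·R1: [0, 4, 4, 2, 9]
R4 ← R4 + (2)·R1: [0, -1, 5, -5, 9]
R5 ← R5 − (2)·R1: [0, 0, -8, 6, -15]
R3 ← R3 + (2)·R2: [0, 0, 24, -18, 45]
R4 ← R4 − (1/2)·R2: [0, 0, 0, 0, 0]
R5 ← R5 + (1/3)·R3: [0, 0, 0, 0, 0]
Echelon form has 3 nonzero rows, so rank(A) = 3.
The row space has dimension equal to the rank: 3.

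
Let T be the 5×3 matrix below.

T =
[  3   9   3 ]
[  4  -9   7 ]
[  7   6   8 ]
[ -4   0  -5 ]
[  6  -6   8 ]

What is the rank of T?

3

Row reduce to echelon form.
R2 ← R2 − (4/3)·R1: [0, -21, 3]
R3 ← R3 − (7/3)·R1: [0, -15, 1]
R4 ← R4 + (4/3)·R1: [0, 12, -1]
R5 ← R5 − (2)·R1: [0, -24, 2]
R3 ← R3 − (5/7)·R2: [0, 0, -8/7]
R4 ← R4 + (4/7)·R2: [0, 0, 5/7]
R5 ← R5 − (8/7)·R2: [0, 0, -10/7]
R4 ← R4 + (5/8)·R3: [0, 0, 0]
R5 ← R5 − (5/4)·R3: [0, 0, 0]
Echelon form has 3 nonzero rows, so rank(T) = 3.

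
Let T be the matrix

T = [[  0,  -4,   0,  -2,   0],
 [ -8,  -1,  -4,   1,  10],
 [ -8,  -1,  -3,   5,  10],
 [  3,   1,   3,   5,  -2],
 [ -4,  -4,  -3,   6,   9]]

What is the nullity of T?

Row reduce to echelon form.
Swap R1 ↔ R2
R3 ← R3 − R1: [0, 0, 1, 4, 0]
R4 ← R4 + (3/8)·R1: [0, 5/8, 3/2, 43/8, 7/4]
R5 ← R5 − (1/2)·R1: [0, -7/2, -1, 11/2, 4]
R4 ← R4 + (5/32)·R2: [0, 0, 3/2, 81/16, 7/4]
R5 ← R5 − (7/8)·R2: [0, 0, -1, 29/4, 4]
R4 ← R4 − (3/2)·R3: [0, 0, 0, -15/16, 7/4]
R5 ← R5 + R3: [0, 0, 0, 45/4, 4]
R5 ← R5 + (12)·R4: [0, 0, 0, 0, 25]
5 nonzero rows, so rank(T) = 5.
T has 5 columns; by rank–nullity, nullity = 5 − 5 = 0.

0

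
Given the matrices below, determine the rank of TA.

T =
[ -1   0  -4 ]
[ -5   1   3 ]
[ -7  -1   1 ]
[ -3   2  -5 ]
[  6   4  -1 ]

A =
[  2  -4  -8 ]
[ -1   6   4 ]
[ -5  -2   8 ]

First compute TA:
[[ 18,  12, -24],
 [-26,  20,  68],
 [-18,  20,  60],
 [ 17,  34,  -8],
 [ 13,   2, -40]]
Now row reduce the product.
R2 ← R2 + (13/9)·R1: [0, 112/3, 100/3]
R3 ← R3 + R1: [0, 32, 36]
R4 ← R4 − (17/18)·R1: [0, 68/3, 44/3]
R5 ← R5 − (13/18)·R1: [0, -20/3, -68/3]
R3 ← R3 − (6/7)·R2: [0, 0, 52/7]
R4 ← R4 − (17/28)·R2: [0, 0, -39/7]
R5 ← R5 + (5/28)·R2: [0, 0, -117/7]
R4 ← R4 + (3/4)·R3: [0, 0, 0]
R5 ← R5 + (9/4)·R3: [0, 0, 0]
3 nonzero rows, so rank(TA) = 3.

3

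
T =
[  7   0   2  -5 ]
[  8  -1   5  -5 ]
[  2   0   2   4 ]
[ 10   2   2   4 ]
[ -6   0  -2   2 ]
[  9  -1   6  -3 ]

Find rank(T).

Row reduce to echelon form.
R2 ← R2 − (8/7)·R1: [0, -1, 19/7, 5/7]
R3 ← R3 − (2/7)·R1: [0, 0, 10/7, 38/7]
R4 ← R4 − (10/7)·R1: [0, 2, -6/7, 78/7]
R5 ← R5 + (6/7)·R1: [0, 0, -2/7, -16/7]
R6 ← R6 − (9/7)·R1: [0, -1, 24/7, 24/7]
R4 ← R4 + (2)·R2: [0, 0, 32/7, 88/7]
R6 ← R6 − R2: [0, 0, 5/7, 19/7]
R4 ← R4 − (16/5)·R3: [0, 0, 0, -24/5]
R5 ← R5 + (1/5)·R3: [0, 0, 0, -6/5]
R6 ← R6 − (1/2)·R3: [0, 0, 0, 0]
R5 ← R5 − (1/4)·R4: [0, 0, 0, 0]
Echelon form has 4 nonzero rows, so rank(T) = 4.

4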